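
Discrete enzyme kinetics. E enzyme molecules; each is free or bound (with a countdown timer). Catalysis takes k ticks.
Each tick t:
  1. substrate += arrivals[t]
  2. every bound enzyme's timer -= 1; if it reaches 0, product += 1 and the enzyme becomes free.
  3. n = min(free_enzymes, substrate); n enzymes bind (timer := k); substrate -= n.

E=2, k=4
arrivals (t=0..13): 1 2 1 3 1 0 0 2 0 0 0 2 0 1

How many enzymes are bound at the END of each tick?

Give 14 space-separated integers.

Answer: 1 2 2 2 2 2 2 2 2 2 2 2 2 2

Derivation:
t=0: arr=1 -> substrate=0 bound=1 product=0
t=1: arr=2 -> substrate=1 bound=2 product=0
t=2: arr=1 -> substrate=2 bound=2 product=0
t=3: arr=3 -> substrate=5 bound=2 product=0
t=4: arr=1 -> substrate=5 bound=2 product=1
t=5: arr=0 -> substrate=4 bound=2 product=2
t=6: arr=0 -> substrate=4 bound=2 product=2
t=7: arr=2 -> substrate=6 bound=2 product=2
t=8: arr=0 -> substrate=5 bound=2 product=3
t=9: arr=0 -> substrate=4 bound=2 product=4
t=10: arr=0 -> substrate=4 bound=2 product=4
t=11: arr=2 -> substrate=6 bound=2 product=4
t=12: arr=0 -> substrate=5 bound=2 product=5
t=13: arr=1 -> substrate=5 bound=2 product=6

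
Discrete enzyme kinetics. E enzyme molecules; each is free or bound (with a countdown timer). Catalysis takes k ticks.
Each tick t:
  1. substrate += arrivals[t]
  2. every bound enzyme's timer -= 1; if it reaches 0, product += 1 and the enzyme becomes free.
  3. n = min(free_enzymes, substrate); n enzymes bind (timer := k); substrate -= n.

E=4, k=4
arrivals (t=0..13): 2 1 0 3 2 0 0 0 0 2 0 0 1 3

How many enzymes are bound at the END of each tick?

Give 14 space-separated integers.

t=0: arr=2 -> substrate=0 bound=2 product=0
t=1: arr=1 -> substrate=0 bound=3 product=0
t=2: arr=0 -> substrate=0 bound=3 product=0
t=3: arr=3 -> substrate=2 bound=4 product=0
t=4: arr=2 -> substrate=2 bound=4 product=2
t=5: arr=0 -> substrate=1 bound=4 product=3
t=6: arr=0 -> substrate=1 bound=4 product=3
t=7: arr=0 -> substrate=0 bound=4 product=4
t=8: arr=0 -> substrate=0 bound=2 product=6
t=9: arr=2 -> substrate=0 bound=3 product=7
t=10: arr=0 -> substrate=0 bound=3 product=7
t=11: arr=0 -> substrate=0 bound=2 product=8
t=12: arr=1 -> substrate=0 bound=3 product=8
t=13: arr=3 -> substrate=0 bound=4 product=10

Answer: 2 3 3 4 4 4 4 4 2 3 3 2 3 4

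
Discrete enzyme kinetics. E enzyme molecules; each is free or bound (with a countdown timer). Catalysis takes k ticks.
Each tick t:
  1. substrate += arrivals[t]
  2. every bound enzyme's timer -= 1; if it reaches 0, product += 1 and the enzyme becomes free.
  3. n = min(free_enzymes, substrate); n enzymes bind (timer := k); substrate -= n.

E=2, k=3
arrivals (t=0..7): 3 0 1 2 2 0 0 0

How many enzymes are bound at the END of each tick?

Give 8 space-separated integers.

t=0: arr=3 -> substrate=1 bound=2 product=0
t=1: arr=0 -> substrate=1 bound=2 product=0
t=2: arr=1 -> substrate=2 bound=2 product=0
t=3: arr=2 -> substrate=2 bound=2 product=2
t=4: arr=2 -> substrate=4 bound=2 product=2
t=5: arr=0 -> substrate=4 bound=2 product=2
t=6: arr=0 -> substrate=2 bound=2 product=4
t=7: arr=0 -> substrate=2 bound=2 product=4

Answer: 2 2 2 2 2 2 2 2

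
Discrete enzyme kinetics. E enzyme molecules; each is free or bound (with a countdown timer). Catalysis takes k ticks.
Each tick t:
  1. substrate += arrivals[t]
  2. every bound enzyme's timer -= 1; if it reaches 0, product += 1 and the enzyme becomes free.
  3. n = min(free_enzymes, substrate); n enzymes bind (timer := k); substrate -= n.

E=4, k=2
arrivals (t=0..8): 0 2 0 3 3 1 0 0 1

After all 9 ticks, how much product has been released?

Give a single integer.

t=0: arr=0 -> substrate=0 bound=0 product=0
t=1: arr=2 -> substrate=0 bound=2 product=0
t=2: arr=0 -> substrate=0 bound=2 product=0
t=3: arr=3 -> substrate=0 bound=3 product=2
t=4: arr=3 -> substrate=2 bound=4 product=2
t=5: arr=1 -> substrate=0 bound=4 product=5
t=6: arr=0 -> substrate=0 bound=3 product=6
t=7: arr=0 -> substrate=0 bound=0 product=9
t=8: arr=1 -> substrate=0 bound=1 product=9

Answer: 9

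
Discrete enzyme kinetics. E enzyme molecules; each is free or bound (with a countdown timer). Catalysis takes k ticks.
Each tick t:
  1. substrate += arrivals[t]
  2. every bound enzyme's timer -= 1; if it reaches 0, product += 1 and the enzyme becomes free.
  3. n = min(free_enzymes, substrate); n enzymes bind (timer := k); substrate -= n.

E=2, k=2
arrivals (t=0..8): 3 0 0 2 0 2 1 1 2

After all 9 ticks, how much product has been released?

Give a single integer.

Answer: 7

Derivation:
t=0: arr=3 -> substrate=1 bound=2 product=0
t=1: arr=0 -> substrate=1 bound=2 product=0
t=2: arr=0 -> substrate=0 bound=1 product=2
t=3: arr=2 -> substrate=1 bound=2 product=2
t=4: arr=0 -> substrate=0 bound=2 product=3
t=5: arr=2 -> substrate=1 bound=2 product=4
t=6: arr=1 -> substrate=1 bound=2 product=5
t=7: arr=1 -> substrate=1 bound=2 product=6
t=8: arr=2 -> substrate=2 bound=2 product=7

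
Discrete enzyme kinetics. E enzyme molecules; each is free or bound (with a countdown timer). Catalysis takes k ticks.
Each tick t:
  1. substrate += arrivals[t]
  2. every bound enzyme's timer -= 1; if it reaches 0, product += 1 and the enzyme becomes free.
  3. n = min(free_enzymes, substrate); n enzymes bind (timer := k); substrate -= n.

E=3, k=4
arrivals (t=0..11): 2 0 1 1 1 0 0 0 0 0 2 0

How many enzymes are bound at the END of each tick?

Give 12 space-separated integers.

t=0: arr=2 -> substrate=0 bound=2 product=0
t=1: arr=0 -> substrate=0 bound=2 product=0
t=2: arr=1 -> substrate=0 bound=3 product=0
t=3: arr=1 -> substrate=1 bound=3 product=0
t=4: arr=1 -> substrate=0 bound=3 product=2
t=5: arr=0 -> substrate=0 bound=3 product=2
t=6: arr=0 -> substrate=0 bound=2 product=3
t=7: arr=0 -> substrate=0 bound=2 product=3
t=8: arr=0 -> substrate=0 bound=0 product=5
t=9: arr=0 -> substrate=0 bound=0 product=5
t=10: arr=2 -> substrate=0 bound=2 product=5
t=11: arr=0 -> substrate=0 bound=2 product=5

Answer: 2 2 3 3 3 3 2 2 0 0 2 2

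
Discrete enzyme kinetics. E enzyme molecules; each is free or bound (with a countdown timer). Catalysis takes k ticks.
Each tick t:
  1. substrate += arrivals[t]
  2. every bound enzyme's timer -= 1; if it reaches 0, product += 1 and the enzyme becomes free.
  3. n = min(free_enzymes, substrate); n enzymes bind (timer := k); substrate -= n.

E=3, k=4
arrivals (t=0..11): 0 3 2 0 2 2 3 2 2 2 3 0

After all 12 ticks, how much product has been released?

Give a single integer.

t=0: arr=0 -> substrate=0 bound=0 product=0
t=1: arr=3 -> substrate=0 bound=3 product=0
t=2: arr=2 -> substrate=2 bound=3 product=0
t=3: arr=0 -> substrate=2 bound=3 product=0
t=4: arr=2 -> substrate=4 bound=3 product=0
t=5: arr=2 -> substrate=3 bound=3 product=3
t=6: arr=3 -> substrate=6 bound=3 product=3
t=7: arr=2 -> substrate=8 bound=3 product=3
t=8: arr=2 -> substrate=10 bound=3 product=3
t=9: arr=2 -> substrate=9 bound=3 product=6
t=10: arr=3 -> substrate=12 bound=3 product=6
t=11: arr=0 -> substrate=12 bound=3 product=6

Answer: 6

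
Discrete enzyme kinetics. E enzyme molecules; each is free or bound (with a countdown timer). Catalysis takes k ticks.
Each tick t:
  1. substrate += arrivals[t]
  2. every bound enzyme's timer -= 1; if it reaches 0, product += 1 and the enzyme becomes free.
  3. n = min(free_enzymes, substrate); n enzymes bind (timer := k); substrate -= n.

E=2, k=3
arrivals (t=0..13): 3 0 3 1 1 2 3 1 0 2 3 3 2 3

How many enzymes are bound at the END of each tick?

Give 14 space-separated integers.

Answer: 2 2 2 2 2 2 2 2 2 2 2 2 2 2

Derivation:
t=0: arr=3 -> substrate=1 bound=2 product=0
t=1: arr=0 -> substrate=1 bound=2 product=0
t=2: arr=3 -> substrate=4 bound=2 product=0
t=3: arr=1 -> substrate=3 bound=2 product=2
t=4: arr=1 -> substrate=4 bound=2 product=2
t=5: arr=2 -> substrate=6 bound=2 product=2
t=6: arr=3 -> substrate=7 bound=2 product=4
t=7: arr=1 -> substrate=8 bound=2 product=4
t=8: arr=0 -> substrate=8 bound=2 product=4
t=9: arr=2 -> substrate=8 bound=2 product=6
t=10: arr=3 -> substrate=11 bound=2 product=6
t=11: arr=3 -> substrate=14 bound=2 product=6
t=12: arr=2 -> substrate=14 bound=2 product=8
t=13: arr=3 -> substrate=17 bound=2 product=8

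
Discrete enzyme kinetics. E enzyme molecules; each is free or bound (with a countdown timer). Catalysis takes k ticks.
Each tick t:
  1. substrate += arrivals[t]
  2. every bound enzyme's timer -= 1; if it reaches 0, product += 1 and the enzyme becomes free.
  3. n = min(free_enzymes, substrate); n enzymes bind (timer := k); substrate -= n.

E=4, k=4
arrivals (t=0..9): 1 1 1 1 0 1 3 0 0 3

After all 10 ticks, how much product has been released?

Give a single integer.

Answer: 5

Derivation:
t=0: arr=1 -> substrate=0 bound=1 product=0
t=1: arr=1 -> substrate=0 bound=2 product=0
t=2: arr=1 -> substrate=0 bound=3 product=0
t=3: arr=1 -> substrate=0 bound=4 product=0
t=4: arr=0 -> substrate=0 bound=3 product=1
t=5: arr=1 -> substrate=0 bound=3 product=2
t=6: arr=3 -> substrate=1 bound=4 product=3
t=7: arr=0 -> substrate=0 bound=4 product=4
t=8: arr=0 -> substrate=0 bound=4 product=4
t=9: arr=3 -> substrate=2 bound=4 product=5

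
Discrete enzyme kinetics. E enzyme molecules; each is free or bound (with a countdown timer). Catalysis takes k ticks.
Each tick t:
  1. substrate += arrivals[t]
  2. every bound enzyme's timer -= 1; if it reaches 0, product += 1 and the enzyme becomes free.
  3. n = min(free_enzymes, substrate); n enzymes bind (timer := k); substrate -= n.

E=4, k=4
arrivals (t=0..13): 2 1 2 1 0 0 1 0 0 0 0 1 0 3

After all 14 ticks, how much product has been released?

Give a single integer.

Answer: 7

Derivation:
t=0: arr=2 -> substrate=0 bound=2 product=0
t=1: arr=1 -> substrate=0 bound=3 product=0
t=2: arr=2 -> substrate=1 bound=4 product=0
t=3: arr=1 -> substrate=2 bound=4 product=0
t=4: arr=0 -> substrate=0 bound=4 product=2
t=5: arr=0 -> substrate=0 bound=3 product=3
t=6: arr=1 -> substrate=0 bound=3 product=4
t=7: arr=0 -> substrate=0 bound=3 product=4
t=8: arr=0 -> substrate=0 bound=1 product=6
t=9: arr=0 -> substrate=0 bound=1 product=6
t=10: arr=0 -> substrate=0 bound=0 product=7
t=11: arr=1 -> substrate=0 bound=1 product=7
t=12: arr=0 -> substrate=0 bound=1 product=7
t=13: arr=3 -> substrate=0 bound=4 product=7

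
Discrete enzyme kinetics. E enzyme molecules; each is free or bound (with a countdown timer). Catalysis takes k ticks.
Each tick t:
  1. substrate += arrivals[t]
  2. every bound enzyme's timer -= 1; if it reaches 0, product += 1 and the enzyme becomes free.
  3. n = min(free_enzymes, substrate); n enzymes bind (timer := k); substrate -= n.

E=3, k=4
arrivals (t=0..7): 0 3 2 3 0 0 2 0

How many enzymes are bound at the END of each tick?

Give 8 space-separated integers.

Answer: 0 3 3 3 3 3 3 3

Derivation:
t=0: arr=0 -> substrate=0 bound=0 product=0
t=1: arr=3 -> substrate=0 bound=3 product=0
t=2: arr=2 -> substrate=2 bound=3 product=0
t=3: arr=3 -> substrate=5 bound=3 product=0
t=4: arr=0 -> substrate=5 bound=3 product=0
t=5: arr=0 -> substrate=2 bound=3 product=3
t=6: arr=2 -> substrate=4 bound=3 product=3
t=7: arr=0 -> substrate=4 bound=3 product=3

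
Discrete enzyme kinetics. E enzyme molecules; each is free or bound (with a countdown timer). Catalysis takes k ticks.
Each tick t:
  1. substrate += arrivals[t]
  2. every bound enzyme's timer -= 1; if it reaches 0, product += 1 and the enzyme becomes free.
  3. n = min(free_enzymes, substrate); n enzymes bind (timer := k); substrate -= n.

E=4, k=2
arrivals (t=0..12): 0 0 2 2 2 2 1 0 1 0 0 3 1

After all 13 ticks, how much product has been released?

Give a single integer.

Answer: 10

Derivation:
t=0: arr=0 -> substrate=0 bound=0 product=0
t=1: arr=0 -> substrate=0 bound=0 product=0
t=2: arr=2 -> substrate=0 bound=2 product=0
t=3: arr=2 -> substrate=0 bound=4 product=0
t=4: arr=2 -> substrate=0 bound=4 product=2
t=5: arr=2 -> substrate=0 bound=4 product=4
t=6: arr=1 -> substrate=0 bound=3 product=6
t=7: arr=0 -> substrate=0 bound=1 product=8
t=8: arr=1 -> substrate=0 bound=1 product=9
t=9: arr=0 -> substrate=0 bound=1 product=9
t=10: arr=0 -> substrate=0 bound=0 product=10
t=11: arr=3 -> substrate=0 bound=3 product=10
t=12: arr=1 -> substrate=0 bound=4 product=10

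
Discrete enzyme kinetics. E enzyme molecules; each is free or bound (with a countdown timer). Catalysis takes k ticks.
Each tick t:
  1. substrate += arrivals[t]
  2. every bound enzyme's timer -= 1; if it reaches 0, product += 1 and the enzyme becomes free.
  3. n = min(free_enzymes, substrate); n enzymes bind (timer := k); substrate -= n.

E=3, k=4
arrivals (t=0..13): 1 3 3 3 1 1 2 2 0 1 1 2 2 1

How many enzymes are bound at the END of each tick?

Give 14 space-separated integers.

Answer: 1 3 3 3 3 3 3 3 3 3 3 3 3 3

Derivation:
t=0: arr=1 -> substrate=0 bound=1 product=0
t=1: arr=3 -> substrate=1 bound=3 product=0
t=2: arr=3 -> substrate=4 bound=3 product=0
t=3: arr=3 -> substrate=7 bound=3 product=0
t=4: arr=1 -> substrate=7 bound=3 product=1
t=5: arr=1 -> substrate=6 bound=3 product=3
t=6: arr=2 -> substrate=8 bound=3 product=3
t=7: arr=2 -> substrate=10 bound=3 product=3
t=8: arr=0 -> substrate=9 bound=3 product=4
t=9: arr=1 -> substrate=8 bound=3 product=6
t=10: arr=1 -> substrate=9 bound=3 product=6
t=11: arr=2 -> substrate=11 bound=3 product=6
t=12: arr=2 -> substrate=12 bound=3 product=7
t=13: arr=1 -> substrate=11 bound=3 product=9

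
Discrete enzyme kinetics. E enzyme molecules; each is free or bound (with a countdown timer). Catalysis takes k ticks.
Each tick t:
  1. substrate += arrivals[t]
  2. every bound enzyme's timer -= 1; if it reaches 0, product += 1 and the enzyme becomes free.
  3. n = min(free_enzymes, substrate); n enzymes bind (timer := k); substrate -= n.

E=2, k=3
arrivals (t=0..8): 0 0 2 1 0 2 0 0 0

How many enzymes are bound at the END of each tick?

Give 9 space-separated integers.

t=0: arr=0 -> substrate=0 bound=0 product=0
t=1: arr=0 -> substrate=0 bound=0 product=0
t=2: arr=2 -> substrate=0 bound=2 product=0
t=3: arr=1 -> substrate=1 bound=2 product=0
t=4: arr=0 -> substrate=1 bound=2 product=0
t=5: arr=2 -> substrate=1 bound=2 product=2
t=6: arr=0 -> substrate=1 bound=2 product=2
t=7: arr=0 -> substrate=1 bound=2 product=2
t=8: arr=0 -> substrate=0 bound=1 product=4

Answer: 0 0 2 2 2 2 2 2 1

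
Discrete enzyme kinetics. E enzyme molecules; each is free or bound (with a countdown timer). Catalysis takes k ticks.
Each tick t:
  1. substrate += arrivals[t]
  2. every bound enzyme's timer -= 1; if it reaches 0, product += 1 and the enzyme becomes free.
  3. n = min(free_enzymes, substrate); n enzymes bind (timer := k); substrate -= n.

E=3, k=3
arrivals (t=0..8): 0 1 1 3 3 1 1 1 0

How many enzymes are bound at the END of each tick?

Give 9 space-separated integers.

t=0: arr=0 -> substrate=0 bound=0 product=0
t=1: arr=1 -> substrate=0 bound=1 product=0
t=2: arr=1 -> substrate=0 bound=2 product=0
t=3: arr=3 -> substrate=2 bound=3 product=0
t=4: arr=3 -> substrate=4 bound=3 product=1
t=5: arr=1 -> substrate=4 bound=3 product=2
t=6: arr=1 -> substrate=4 bound=3 product=3
t=7: arr=1 -> substrate=4 bound=3 product=4
t=8: arr=0 -> substrate=3 bound=3 product=5

Answer: 0 1 2 3 3 3 3 3 3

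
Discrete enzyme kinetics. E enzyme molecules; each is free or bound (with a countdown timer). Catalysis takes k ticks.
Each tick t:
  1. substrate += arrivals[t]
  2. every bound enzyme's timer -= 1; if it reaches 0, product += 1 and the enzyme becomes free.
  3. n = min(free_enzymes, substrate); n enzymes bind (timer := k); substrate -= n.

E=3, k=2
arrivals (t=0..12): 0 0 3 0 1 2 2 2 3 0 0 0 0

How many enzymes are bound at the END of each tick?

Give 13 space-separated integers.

t=0: arr=0 -> substrate=0 bound=0 product=0
t=1: arr=0 -> substrate=0 bound=0 product=0
t=2: arr=3 -> substrate=0 bound=3 product=0
t=3: arr=0 -> substrate=0 bound=3 product=0
t=4: arr=1 -> substrate=0 bound=1 product=3
t=5: arr=2 -> substrate=0 bound=3 product=3
t=6: arr=2 -> substrate=1 bound=3 product=4
t=7: arr=2 -> substrate=1 bound=3 product=6
t=8: arr=3 -> substrate=3 bound=3 product=7
t=9: arr=0 -> substrate=1 bound=3 product=9
t=10: arr=0 -> substrate=0 bound=3 product=10
t=11: arr=0 -> substrate=0 bound=1 product=12
t=12: arr=0 -> substrate=0 bound=0 product=13

Answer: 0 0 3 3 1 3 3 3 3 3 3 1 0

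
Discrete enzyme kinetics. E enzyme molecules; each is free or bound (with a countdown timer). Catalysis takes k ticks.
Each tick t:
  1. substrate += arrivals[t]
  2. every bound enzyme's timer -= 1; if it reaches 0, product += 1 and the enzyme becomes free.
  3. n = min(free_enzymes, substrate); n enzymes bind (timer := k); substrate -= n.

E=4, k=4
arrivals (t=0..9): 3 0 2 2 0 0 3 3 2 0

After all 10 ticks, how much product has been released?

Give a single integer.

t=0: arr=3 -> substrate=0 bound=3 product=0
t=1: arr=0 -> substrate=0 bound=3 product=0
t=2: arr=2 -> substrate=1 bound=4 product=0
t=3: arr=2 -> substrate=3 bound=4 product=0
t=4: arr=0 -> substrate=0 bound=4 product=3
t=5: arr=0 -> substrate=0 bound=4 product=3
t=6: arr=3 -> substrate=2 bound=4 product=4
t=7: arr=3 -> substrate=5 bound=4 product=4
t=8: arr=2 -> substrate=4 bound=4 product=7
t=9: arr=0 -> substrate=4 bound=4 product=7

Answer: 7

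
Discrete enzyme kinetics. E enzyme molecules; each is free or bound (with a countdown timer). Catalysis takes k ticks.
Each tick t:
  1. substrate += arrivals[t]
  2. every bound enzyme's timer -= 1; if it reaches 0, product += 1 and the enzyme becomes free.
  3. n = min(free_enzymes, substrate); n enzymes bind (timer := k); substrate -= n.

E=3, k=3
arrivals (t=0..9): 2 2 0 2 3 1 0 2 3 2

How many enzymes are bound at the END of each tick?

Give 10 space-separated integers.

t=0: arr=2 -> substrate=0 bound=2 product=0
t=1: arr=2 -> substrate=1 bound=3 product=0
t=2: arr=0 -> substrate=1 bound=3 product=0
t=3: arr=2 -> substrate=1 bound=3 product=2
t=4: arr=3 -> substrate=3 bound=3 product=3
t=5: arr=1 -> substrate=4 bound=3 product=3
t=6: arr=0 -> substrate=2 bound=3 product=5
t=7: arr=2 -> substrate=3 bound=3 product=6
t=8: arr=3 -> substrate=6 bound=3 product=6
t=9: arr=2 -> substrate=6 bound=3 product=8

Answer: 2 3 3 3 3 3 3 3 3 3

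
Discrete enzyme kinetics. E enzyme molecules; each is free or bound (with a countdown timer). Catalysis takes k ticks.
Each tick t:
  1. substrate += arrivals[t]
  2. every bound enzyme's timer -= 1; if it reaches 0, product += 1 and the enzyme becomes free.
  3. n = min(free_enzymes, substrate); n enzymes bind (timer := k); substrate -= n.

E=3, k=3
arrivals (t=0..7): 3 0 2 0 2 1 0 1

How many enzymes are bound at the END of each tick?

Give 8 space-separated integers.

Answer: 3 3 3 2 3 3 3 3

Derivation:
t=0: arr=3 -> substrate=0 bound=3 product=0
t=1: arr=0 -> substrate=0 bound=3 product=0
t=2: arr=2 -> substrate=2 bound=3 product=0
t=3: arr=0 -> substrate=0 bound=2 product=3
t=4: arr=2 -> substrate=1 bound=3 product=3
t=5: arr=1 -> substrate=2 bound=3 product=3
t=6: arr=0 -> substrate=0 bound=3 product=5
t=7: arr=1 -> substrate=0 bound=3 product=6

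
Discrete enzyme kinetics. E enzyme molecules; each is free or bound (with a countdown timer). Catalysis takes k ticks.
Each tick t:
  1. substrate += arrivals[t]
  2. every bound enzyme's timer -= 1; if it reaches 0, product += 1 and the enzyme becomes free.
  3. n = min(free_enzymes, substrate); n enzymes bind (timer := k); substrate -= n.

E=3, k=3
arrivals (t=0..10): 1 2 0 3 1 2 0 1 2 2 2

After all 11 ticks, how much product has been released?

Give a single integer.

Answer: 9

Derivation:
t=0: arr=1 -> substrate=0 bound=1 product=0
t=1: arr=2 -> substrate=0 bound=3 product=0
t=2: arr=0 -> substrate=0 bound=3 product=0
t=3: arr=3 -> substrate=2 bound=3 product=1
t=4: arr=1 -> substrate=1 bound=3 product=3
t=5: arr=2 -> substrate=3 bound=3 product=3
t=6: arr=0 -> substrate=2 bound=3 product=4
t=7: arr=1 -> substrate=1 bound=3 product=6
t=8: arr=2 -> substrate=3 bound=3 product=6
t=9: arr=2 -> substrate=4 bound=3 product=7
t=10: arr=2 -> substrate=4 bound=3 product=9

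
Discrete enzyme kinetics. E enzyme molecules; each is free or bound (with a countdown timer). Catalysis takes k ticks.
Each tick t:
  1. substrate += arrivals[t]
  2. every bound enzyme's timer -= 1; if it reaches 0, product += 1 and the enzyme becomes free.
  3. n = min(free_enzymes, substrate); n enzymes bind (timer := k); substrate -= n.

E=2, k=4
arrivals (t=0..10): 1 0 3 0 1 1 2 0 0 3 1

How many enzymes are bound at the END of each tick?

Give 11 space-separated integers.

t=0: arr=1 -> substrate=0 bound=1 product=0
t=1: arr=0 -> substrate=0 bound=1 product=0
t=2: arr=3 -> substrate=2 bound=2 product=0
t=3: arr=0 -> substrate=2 bound=2 product=0
t=4: arr=1 -> substrate=2 bound=2 product=1
t=5: arr=1 -> substrate=3 bound=2 product=1
t=6: arr=2 -> substrate=4 bound=2 product=2
t=7: arr=0 -> substrate=4 bound=2 product=2
t=8: arr=0 -> substrate=3 bound=2 product=3
t=9: arr=3 -> substrate=6 bound=2 product=3
t=10: arr=1 -> substrate=6 bound=2 product=4

Answer: 1 1 2 2 2 2 2 2 2 2 2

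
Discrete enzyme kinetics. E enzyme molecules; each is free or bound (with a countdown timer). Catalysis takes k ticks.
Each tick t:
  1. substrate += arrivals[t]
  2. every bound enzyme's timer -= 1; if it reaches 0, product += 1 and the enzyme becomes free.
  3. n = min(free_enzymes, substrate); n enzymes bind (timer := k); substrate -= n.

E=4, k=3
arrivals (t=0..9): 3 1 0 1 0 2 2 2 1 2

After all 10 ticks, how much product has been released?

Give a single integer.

t=0: arr=3 -> substrate=0 bound=3 product=0
t=1: arr=1 -> substrate=0 bound=4 product=0
t=2: arr=0 -> substrate=0 bound=4 product=0
t=3: arr=1 -> substrate=0 bound=2 product=3
t=4: arr=0 -> substrate=0 bound=1 product=4
t=5: arr=2 -> substrate=0 bound=3 product=4
t=6: arr=2 -> substrate=0 bound=4 product=5
t=7: arr=2 -> substrate=2 bound=4 product=5
t=8: arr=1 -> substrate=1 bound=4 product=7
t=9: arr=2 -> substrate=1 bound=4 product=9

Answer: 9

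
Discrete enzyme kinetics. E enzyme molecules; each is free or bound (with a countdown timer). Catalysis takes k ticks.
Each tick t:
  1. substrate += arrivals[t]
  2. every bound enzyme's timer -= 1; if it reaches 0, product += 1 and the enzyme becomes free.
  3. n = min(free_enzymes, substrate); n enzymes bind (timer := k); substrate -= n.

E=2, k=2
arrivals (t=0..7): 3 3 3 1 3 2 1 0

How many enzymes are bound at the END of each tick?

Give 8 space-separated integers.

t=0: arr=3 -> substrate=1 bound=2 product=0
t=1: arr=3 -> substrate=4 bound=2 product=0
t=2: arr=3 -> substrate=5 bound=2 product=2
t=3: arr=1 -> substrate=6 bound=2 product=2
t=4: arr=3 -> substrate=7 bound=2 product=4
t=5: arr=2 -> substrate=9 bound=2 product=4
t=6: arr=1 -> substrate=8 bound=2 product=6
t=7: arr=0 -> substrate=8 bound=2 product=6

Answer: 2 2 2 2 2 2 2 2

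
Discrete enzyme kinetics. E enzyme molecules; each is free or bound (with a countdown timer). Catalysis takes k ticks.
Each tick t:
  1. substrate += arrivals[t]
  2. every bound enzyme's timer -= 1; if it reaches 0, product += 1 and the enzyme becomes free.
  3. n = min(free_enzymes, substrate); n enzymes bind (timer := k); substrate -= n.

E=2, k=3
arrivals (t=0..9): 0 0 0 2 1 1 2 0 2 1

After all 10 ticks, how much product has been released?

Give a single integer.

Answer: 4

Derivation:
t=0: arr=0 -> substrate=0 bound=0 product=0
t=1: arr=0 -> substrate=0 bound=0 product=0
t=2: arr=0 -> substrate=0 bound=0 product=0
t=3: arr=2 -> substrate=0 bound=2 product=0
t=4: arr=1 -> substrate=1 bound=2 product=0
t=5: arr=1 -> substrate=2 bound=2 product=0
t=6: arr=2 -> substrate=2 bound=2 product=2
t=7: arr=0 -> substrate=2 bound=2 product=2
t=8: arr=2 -> substrate=4 bound=2 product=2
t=9: arr=1 -> substrate=3 bound=2 product=4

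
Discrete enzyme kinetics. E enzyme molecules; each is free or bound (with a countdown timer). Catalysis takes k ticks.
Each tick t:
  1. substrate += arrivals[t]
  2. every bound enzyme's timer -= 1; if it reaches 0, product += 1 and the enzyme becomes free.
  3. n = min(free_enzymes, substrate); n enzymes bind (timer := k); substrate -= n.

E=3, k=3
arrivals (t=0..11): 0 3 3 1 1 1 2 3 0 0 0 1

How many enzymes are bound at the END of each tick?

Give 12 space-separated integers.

Answer: 0 3 3 3 3 3 3 3 3 3 3 3

Derivation:
t=0: arr=0 -> substrate=0 bound=0 product=0
t=1: arr=3 -> substrate=0 bound=3 product=0
t=2: arr=3 -> substrate=3 bound=3 product=0
t=3: arr=1 -> substrate=4 bound=3 product=0
t=4: arr=1 -> substrate=2 bound=3 product=3
t=5: arr=1 -> substrate=3 bound=3 product=3
t=6: arr=2 -> substrate=5 bound=3 product=3
t=7: arr=3 -> substrate=5 bound=3 product=6
t=8: arr=0 -> substrate=5 bound=3 product=6
t=9: arr=0 -> substrate=5 bound=3 product=6
t=10: arr=0 -> substrate=2 bound=3 product=9
t=11: arr=1 -> substrate=3 bound=3 product=9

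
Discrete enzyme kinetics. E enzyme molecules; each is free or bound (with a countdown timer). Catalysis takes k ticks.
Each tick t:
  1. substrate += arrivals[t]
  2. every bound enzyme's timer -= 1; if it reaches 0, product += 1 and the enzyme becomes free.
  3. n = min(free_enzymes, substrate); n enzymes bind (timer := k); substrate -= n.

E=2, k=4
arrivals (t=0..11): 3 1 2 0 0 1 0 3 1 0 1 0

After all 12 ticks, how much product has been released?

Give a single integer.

t=0: arr=3 -> substrate=1 bound=2 product=0
t=1: arr=1 -> substrate=2 bound=2 product=0
t=2: arr=2 -> substrate=4 bound=2 product=0
t=3: arr=0 -> substrate=4 bound=2 product=0
t=4: arr=0 -> substrate=2 bound=2 product=2
t=5: arr=1 -> substrate=3 bound=2 product=2
t=6: arr=0 -> substrate=3 bound=2 product=2
t=7: arr=3 -> substrate=6 bound=2 product=2
t=8: arr=1 -> substrate=5 bound=2 product=4
t=9: arr=0 -> substrate=5 bound=2 product=4
t=10: arr=1 -> substrate=6 bound=2 product=4
t=11: arr=0 -> substrate=6 bound=2 product=4

Answer: 4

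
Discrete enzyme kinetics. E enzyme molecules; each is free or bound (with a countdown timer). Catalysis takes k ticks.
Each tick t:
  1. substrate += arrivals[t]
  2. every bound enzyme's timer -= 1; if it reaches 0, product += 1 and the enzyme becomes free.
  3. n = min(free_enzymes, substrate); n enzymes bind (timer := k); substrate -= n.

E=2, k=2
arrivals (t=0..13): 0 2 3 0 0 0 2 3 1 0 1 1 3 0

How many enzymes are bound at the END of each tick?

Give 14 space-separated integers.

t=0: arr=0 -> substrate=0 bound=0 product=0
t=1: arr=2 -> substrate=0 bound=2 product=0
t=2: arr=3 -> substrate=3 bound=2 product=0
t=3: arr=0 -> substrate=1 bound=2 product=2
t=4: arr=0 -> substrate=1 bound=2 product=2
t=5: arr=0 -> substrate=0 bound=1 product=4
t=6: arr=2 -> substrate=1 bound=2 product=4
t=7: arr=3 -> substrate=3 bound=2 product=5
t=8: arr=1 -> substrate=3 bound=2 product=6
t=9: arr=0 -> substrate=2 bound=2 product=7
t=10: arr=1 -> substrate=2 bound=2 product=8
t=11: arr=1 -> substrate=2 bound=2 product=9
t=12: arr=3 -> substrate=4 bound=2 product=10
t=13: arr=0 -> substrate=3 bound=2 product=11

Answer: 0 2 2 2 2 1 2 2 2 2 2 2 2 2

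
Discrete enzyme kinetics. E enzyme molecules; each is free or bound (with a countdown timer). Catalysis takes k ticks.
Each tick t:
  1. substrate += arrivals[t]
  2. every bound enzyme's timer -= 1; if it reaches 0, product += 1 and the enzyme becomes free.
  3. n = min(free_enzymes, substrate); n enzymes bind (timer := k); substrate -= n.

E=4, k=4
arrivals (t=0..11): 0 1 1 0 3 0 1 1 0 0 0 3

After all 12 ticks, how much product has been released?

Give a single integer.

t=0: arr=0 -> substrate=0 bound=0 product=0
t=1: arr=1 -> substrate=0 bound=1 product=0
t=2: arr=1 -> substrate=0 bound=2 product=0
t=3: arr=0 -> substrate=0 bound=2 product=0
t=4: arr=3 -> substrate=1 bound=4 product=0
t=5: arr=0 -> substrate=0 bound=4 product=1
t=6: arr=1 -> substrate=0 bound=4 product=2
t=7: arr=1 -> substrate=1 bound=4 product=2
t=8: arr=0 -> substrate=0 bound=3 product=4
t=9: arr=0 -> substrate=0 bound=2 product=5
t=10: arr=0 -> substrate=0 bound=1 product=6
t=11: arr=3 -> substrate=0 bound=4 product=6

Answer: 6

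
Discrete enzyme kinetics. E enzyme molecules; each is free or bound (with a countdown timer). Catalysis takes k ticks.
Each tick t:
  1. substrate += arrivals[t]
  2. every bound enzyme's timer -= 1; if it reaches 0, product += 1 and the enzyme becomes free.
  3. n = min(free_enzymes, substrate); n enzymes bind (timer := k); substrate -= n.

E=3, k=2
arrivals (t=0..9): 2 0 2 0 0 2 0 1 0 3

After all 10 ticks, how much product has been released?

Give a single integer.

Answer: 7

Derivation:
t=0: arr=2 -> substrate=0 bound=2 product=0
t=1: arr=0 -> substrate=0 bound=2 product=0
t=2: arr=2 -> substrate=0 bound=2 product=2
t=3: arr=0 -> substrate=0 bound=2 product=2
t=4: arr=0 -> substrate=0 bound=0 product=4
t=5: arr=2 -> substrate=0 bound=2 product=4
t=6: arr=0 -> substrate=0 bound=2 product=4
t=7: arr=1 -> substrate=0 bound=1 product=6
t=8: arr=0 -> substrate=0 bound=1 product=6
t=9: arr=3 -> substrate=0 bound=3 product=7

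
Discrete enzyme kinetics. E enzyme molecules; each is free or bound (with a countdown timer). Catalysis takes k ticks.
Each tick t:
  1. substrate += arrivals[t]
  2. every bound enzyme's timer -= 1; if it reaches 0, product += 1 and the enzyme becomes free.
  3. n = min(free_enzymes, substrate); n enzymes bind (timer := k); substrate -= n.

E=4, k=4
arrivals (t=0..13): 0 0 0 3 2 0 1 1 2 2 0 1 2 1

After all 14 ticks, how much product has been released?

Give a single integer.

t=0: arr=0 -> substrate=0 bound=0 product=0
t=1: arr=0 -> substrate=0 bound=0 product=0
t=2: arr=0 -> substrate=0 bound=0 product=0
t=3: arr=3 -> substrate=0 bound=3 product=0
t=4: arr=2 -> substrate=1 bound=4 product=0
t=5: arr=0 -> substrate=1 bound=4 product=0
t=6: arr=1 -> substrate=2 bound=4 product=0
t=7: arr=1 -> substrate=0 bound=4 product=3
t=8: arr=2 -> substrate=1 bound=4 product=4
t=9: arr=2 -> substrate=3 bound=4 product=4
t=10: arr=0 -> substrate=3 bound=4 product=4
t=11: arr=1 -> substrate=1 bound=4 product=7
t=12: arr=2 -> substrate=2 bound=4 product=8
t=13: arr=1 -> substrate=3 bound=4 product=8

Answer: 8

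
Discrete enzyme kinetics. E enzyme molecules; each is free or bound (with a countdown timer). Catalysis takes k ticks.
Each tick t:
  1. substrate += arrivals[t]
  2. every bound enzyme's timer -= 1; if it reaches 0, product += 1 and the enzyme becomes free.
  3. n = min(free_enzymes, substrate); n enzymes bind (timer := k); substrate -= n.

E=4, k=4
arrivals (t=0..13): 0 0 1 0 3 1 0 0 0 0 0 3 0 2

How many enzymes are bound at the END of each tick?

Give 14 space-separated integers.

t=0: arr=0 -> substrate=0 bound=0 product=0
t=1: arr=0 -> substrate=0 bound=0 product=0
t=2: arr=1 -> substrate=0 bound=1 product=0
t=3: arr=0 -> substrate=0 bound=1 product=0
t=4: arr=3 -> substrate=0 bound=4 product=0
t=5: arr=1 -> substrate=1 bound=4 product=0
t=6: arr=0 -> substrate=0 bound=4 product=1
t=7: arr=0 -> substrate=0 bound=4 product=1
t=8: arr=0 -> substrate=0 bound=1 product=4
t=9: arr=0 -> substrate=0 bound=1 product=4
t=10: arr=0 -> substrate=0 bound=0 product=5
t=11: arr=3 -> substrate=0 bound=3 product=5
t=12: arr=0 -> substrate=0 bound=3 product=5
t=13: arr=2 -> substrate=1 bound=4 product=5

Answer: 0 0 1 1 4 4 4 4 1 1 0 3 3 4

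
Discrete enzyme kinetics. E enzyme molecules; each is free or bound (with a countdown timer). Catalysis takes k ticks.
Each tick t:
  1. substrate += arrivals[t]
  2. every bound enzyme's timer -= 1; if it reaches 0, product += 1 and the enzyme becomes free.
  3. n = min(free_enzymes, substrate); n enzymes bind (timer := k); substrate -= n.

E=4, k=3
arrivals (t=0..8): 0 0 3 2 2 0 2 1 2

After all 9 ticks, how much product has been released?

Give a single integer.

Answer: 7

Derivation:
t=0: arr=0 -> substrate=0 bound=0 product=0
t=1: arr=0 -> substrate=0 bound=0 product=0
t=2: arr=3 -> substrate=0 bound=3 product=0
t=3: arr=2 -> substrate=1 bound=4 product=0
t=4: arr=2 -> substrate=3 bound=4 product=0
t=5: arr=0 -> substrate=0 bound=4 product=3
t=6: arr=2 -> substrate=1 bound=4 product=4
t=7: arr=1 -> substrate=2 bound=4 product=4
t=8: arr=2 -> substrate=1 bound=4 product=7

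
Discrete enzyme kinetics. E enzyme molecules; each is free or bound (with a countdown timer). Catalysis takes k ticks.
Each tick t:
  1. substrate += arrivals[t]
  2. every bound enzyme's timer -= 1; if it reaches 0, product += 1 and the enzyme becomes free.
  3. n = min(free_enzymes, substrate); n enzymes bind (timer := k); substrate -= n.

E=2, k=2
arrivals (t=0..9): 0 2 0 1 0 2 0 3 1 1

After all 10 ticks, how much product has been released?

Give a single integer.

Answer: 7

Derivation:
t=0: arr=0 -> substrate=0 bound=0 product=0
t=1: arr=2 -> substrate=0 bound=2 product=0
t=2: arr=0 -> substrate=0 bound=2 product=0
t=3: arr=1 -> substrate=0 bound=1 product=2
t=4: arr=0 -> substrate=0 bound=1 product=2
t=5: arr=2 -> substrate=0 bound=2 product=3
t=6: arr=0 -> substrate=0 bound=2 product=3
t=7: arr=3 -> substrate=1 bound=2 product=5
t=8: arr=1 -> substrate=2 bound=2 product=5
t=9: arr=1 -> substrate=1 bound=2 product=7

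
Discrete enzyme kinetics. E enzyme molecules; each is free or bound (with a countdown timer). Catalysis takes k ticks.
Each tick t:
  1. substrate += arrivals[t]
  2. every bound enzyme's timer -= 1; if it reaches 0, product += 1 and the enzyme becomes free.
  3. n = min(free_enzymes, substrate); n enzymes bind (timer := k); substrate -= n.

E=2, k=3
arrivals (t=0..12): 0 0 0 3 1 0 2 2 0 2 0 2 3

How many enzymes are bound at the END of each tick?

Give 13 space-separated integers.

t=0: arr=0 -> substrate=0 bound=0 product=0
t=1: arr=0 -> substrate=0 bound=0 product=0
t=2: arr=0 -> substrate=0 bound=0 product=0
t=3: arr=3 -> substrate=1 bound=2 product=0
t=4: arr=1 -> substrate=2 bound=2 product=0
t=5: arr=0 -> substrate=2 bound=2 product=0
t=6: arr=2 -> substrate=2 bound=2 product=2
t=7: arr=2 -> substrate=4 bound=2 product=2
t=8: arr=0 -> substrate=4 bound=2 product=2
t=9: arr=2 -> substrate=4 bound=2 product=4
t=10: arr=0 -> substrate=4 bound=2 product=4
t=11: arr=2 -> substrate=6 bound=2 product=4
t=12: arr=3 -> substrate=7 bound=2 product=6

Answer: 0 0 0 2 2 2 2 2 2 2 2 2 2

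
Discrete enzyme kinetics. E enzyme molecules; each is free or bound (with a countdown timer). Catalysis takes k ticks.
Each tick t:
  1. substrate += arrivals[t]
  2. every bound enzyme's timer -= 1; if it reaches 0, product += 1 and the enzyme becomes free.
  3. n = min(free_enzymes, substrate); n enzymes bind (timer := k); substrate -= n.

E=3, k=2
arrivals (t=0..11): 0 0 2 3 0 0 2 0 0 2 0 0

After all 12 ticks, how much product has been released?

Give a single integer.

Answer: 9

Derivation:
t=0: arr=0 -> substrate=0 bound=0 product=0
t=1: arr=0 -> substrate=0 bound=0 product=0
t=2: arr=2 -> substrate=0 bound=2 product=0
t=3: arr=3 -> substrate=2 bound=3 product=0
t=4: arr=0 -> substrate=0 bound=3 product=2
t=5: arr=0 -> substrate=0 bound=2 product=3
t=6: arr=2 -> substrate=0 bound=2 product=5
t=7: arr=0 -> substrate=0 bound=2 product=5
t=8: arr=0 -> substrate=0 bound=0 product=7
t=9: arr=2 -> substrate=0 bound=2 product=7
t=10: arr=0 -> substrate=0 bound=2 product=7
t=11: arr=0 -> substrate=0 bound=0 product=9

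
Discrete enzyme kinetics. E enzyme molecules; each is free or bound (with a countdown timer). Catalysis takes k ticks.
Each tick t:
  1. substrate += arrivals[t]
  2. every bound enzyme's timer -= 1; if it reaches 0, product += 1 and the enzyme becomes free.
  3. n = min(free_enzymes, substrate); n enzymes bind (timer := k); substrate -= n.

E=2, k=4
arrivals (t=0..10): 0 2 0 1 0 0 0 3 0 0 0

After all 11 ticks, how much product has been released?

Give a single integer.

t=0: arr=0 -> substrate=0 bound=0 product=0
t=1: arr=2 -> substrate=0 bound=2 product=0
t=2: arr=0 -> substrate=0 bound=2 product=0
t=3: arr=1 -> substrate=1 bound=2 product=0
t=4: arr=0 -> substrate=1 bound=2 product=0
t=5: arr=0 -> substrate=0 bound=1 product=2
t=6: arr=0 -> substrate=0 bound=1 product=2
t=7: arr=3 -> substrate=2 bound=2 product=2
t=8: arr=0 -> substrate=2 bound=2 product=2
t=9: arr=0 -> substrate=1 bound=2 product=3
t=10: arr=0 -> substrate=1 bound=2 product=3

Answer: 3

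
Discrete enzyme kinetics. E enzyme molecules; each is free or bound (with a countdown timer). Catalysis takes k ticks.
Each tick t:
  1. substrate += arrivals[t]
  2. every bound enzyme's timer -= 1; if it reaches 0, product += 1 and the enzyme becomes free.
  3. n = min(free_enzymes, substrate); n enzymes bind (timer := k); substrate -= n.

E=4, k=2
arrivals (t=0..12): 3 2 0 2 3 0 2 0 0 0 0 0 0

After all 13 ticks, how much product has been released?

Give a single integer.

Answer: 12

Derivation:
t=0: arr=3 -> substrate=0 bound=3 product=0
t=1: arr=2 -> substrate=1 bound=4 product=0
t=2: arr=0 -> substrate=0 bound=2 product=3
t=3: arr=2 -> substrate=0 bound=3 product=4
t=4: arr=3 -> substrate=1 bound=4 product=5
t=5: arr=0 -> substrate=0 bound=3 product=7
t=6: arr=2 -> substrate=0 bound=3 product=9
t=7: arr=0 -> substrate=0 bound=2 product=10
t=8: arr=0 -> substrate=0 bound=0 product=12
t=9: arr=0 -> substrate=0 bound=0 product=12
t=10: arr=0 -> substrate=0 bound=0 product=12
t=11: arr=0 -> substrate=0 bound=0 product=12
t=12: arr=0 -> substrate=0 bound=0 product=12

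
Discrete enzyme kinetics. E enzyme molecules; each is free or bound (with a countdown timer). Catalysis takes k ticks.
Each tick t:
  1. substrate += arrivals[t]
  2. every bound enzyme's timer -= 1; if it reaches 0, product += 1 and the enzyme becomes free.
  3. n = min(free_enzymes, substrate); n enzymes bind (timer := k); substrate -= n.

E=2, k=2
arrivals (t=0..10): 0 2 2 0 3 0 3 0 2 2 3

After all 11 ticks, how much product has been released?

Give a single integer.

Answer: 8

Derivation:
t=0: arr=0 -> substrate=0 bound=0 product=0
t=1: arr=2 -> substrate=0 bound=2 product=0
t=2: arr=2 -> substrate=2 bound=2 product=0
t=3: arr=0 -> substrate=0 bound=2 product=2
t=4: arr=3 -> substrate=3 bound=2 product=2
t=5: arr=0 -> substrate=1 bound=2 product=4
t=6: arr=3 -> substrate=4 bound=2 product=4
t=7: arr=0 -> substrate=2 bound=2 product=6
t=8: arr=2 -> substrate=4 bound=2 product=6
t=9: arr=2 -> substrate=4 bound=2 product=8
t=10: arr=3 -> substrate=7 bound=2 product=8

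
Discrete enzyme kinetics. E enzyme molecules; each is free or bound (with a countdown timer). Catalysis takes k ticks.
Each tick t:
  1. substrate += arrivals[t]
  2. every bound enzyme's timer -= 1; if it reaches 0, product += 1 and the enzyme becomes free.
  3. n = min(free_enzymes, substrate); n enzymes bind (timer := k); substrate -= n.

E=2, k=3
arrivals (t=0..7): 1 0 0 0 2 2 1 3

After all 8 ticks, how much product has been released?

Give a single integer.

Answer: 3

Derivation:
t=0: arr=1 -> substrate=0 bound=1 product=0
t=1: arr=0 -> substrate=0 bound=1 product=0
t=2: arr=0 -> substrate=0 bound=1 product=0
t=3: arr=0 -> substrate=0 bound=0 product=1
t=4: arr=2 -> substrate=0 bound=2 product=1
t=5: arr=2 -> substrate=2 bound=2 product=1
t=6: arr=1 -> substrate=3 bound=2 product=1
t=7: arr=3 -> substrate=4 bound=2 product=3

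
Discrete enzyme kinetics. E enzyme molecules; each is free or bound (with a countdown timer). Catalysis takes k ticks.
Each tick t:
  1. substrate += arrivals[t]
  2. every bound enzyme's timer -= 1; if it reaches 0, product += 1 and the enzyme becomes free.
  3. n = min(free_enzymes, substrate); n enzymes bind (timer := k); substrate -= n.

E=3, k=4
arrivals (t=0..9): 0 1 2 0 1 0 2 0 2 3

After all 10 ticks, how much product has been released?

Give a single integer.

Answer: 4

Derivation:
t=0: arr=0 -> substrate=0 bound=0 product=0
t=1: arr=1 -> substrate=0 bound=1 product=0
t=2: arr=2 -> substrate=0 bound=3 product=0
t=3: arr=0 -> substrate=0 bound=3 product=0
t=4: arr=1 -> substrate=1 bound=3 product=0
t=5: arr=0 -> substrate=0 bound=3 product=1
t=6: arr=2 -> substrate=0 bound=3 product=3
t=7: arr=0 -> substrate=0 bound=3 product=3
t=8: arr=2 -> substrate=2 bound=3 product=3
t=9: arr=3 -> substrate=4 bound=3 product=4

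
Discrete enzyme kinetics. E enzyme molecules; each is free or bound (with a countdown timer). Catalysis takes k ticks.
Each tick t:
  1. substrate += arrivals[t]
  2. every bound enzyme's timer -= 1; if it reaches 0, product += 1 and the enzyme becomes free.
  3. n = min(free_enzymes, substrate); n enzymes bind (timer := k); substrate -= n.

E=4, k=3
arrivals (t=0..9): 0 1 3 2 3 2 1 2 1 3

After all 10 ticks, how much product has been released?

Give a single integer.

Answer: 8

Derivation:
t=0: arr=0 -> substrate=0 bound=0 product=0
t=1: arr=1 -> substrate=0 bound=1 product=0
t=2: arr=3 -> substrate=0 bound=4 product=0
t=3: arr=2 -> substrate=2 bound=4 product=0
t=4: arr=3 -> substrate=4 bound=4 product=1
t=5: arr=2 -> substrate=3 bound=4 product=4
t=6: arr=1 -> substrate=4 bound=4 product=4
t=7: arr=2 -> substrate=5 bound=4 product=5
t=8: arr=1 -> substrate=3 bound=4 product=8
t=9: arr=3 -> substrate=6 bound=4 product=8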